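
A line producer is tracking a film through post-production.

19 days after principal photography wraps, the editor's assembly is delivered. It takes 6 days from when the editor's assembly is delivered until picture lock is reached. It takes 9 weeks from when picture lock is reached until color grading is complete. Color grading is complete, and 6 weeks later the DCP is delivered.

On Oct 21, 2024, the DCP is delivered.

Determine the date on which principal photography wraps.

Jun 13, 2024

The DCP is delivered: Oct 21, 2024.
Color grading is complete: Oct 21, 2024 − 6 weeks = Sep 9, 2024.
Picture lock is reached: Sep 9, 2024 − 9 weeks = Jul 8, 2024.
The editor's assembly is delivered: Jul 8, 2024 − 6 days = Jul 2, 2024.
Principal photography wraps: Jul 2, 2024 − 19 days = Jun 13, 2024.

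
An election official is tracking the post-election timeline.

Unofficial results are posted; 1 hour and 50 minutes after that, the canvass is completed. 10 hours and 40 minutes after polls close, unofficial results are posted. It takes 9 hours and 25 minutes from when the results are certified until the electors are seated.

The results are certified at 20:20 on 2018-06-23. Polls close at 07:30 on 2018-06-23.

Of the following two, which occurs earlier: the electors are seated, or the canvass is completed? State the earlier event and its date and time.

The canvass is completed — 20:00 on 2018-06-23

The results are certified: 20:20 Jun 23, 2018.
The electors are seated: 20:20 Jun 23, 2018 + 9h25m = 05:45 Jun 24, 2018.
Polls close: 07:30 Jun 23, 2018.
Unofficial results are posted: 07:30 Jun 23, 2018 + 10h40m = 18:10 Jun 23, 2018.
The canvass is completed: 18:10 Jun 23, 2018 + 1h50m = 20:00 Jun 23, 2018.
Comparing: the electors are seated at 05:45 Jun 24, 2018 vs the canvass is completed at 20:00 Jun 23, 2018. Earlier: the canvass is completed.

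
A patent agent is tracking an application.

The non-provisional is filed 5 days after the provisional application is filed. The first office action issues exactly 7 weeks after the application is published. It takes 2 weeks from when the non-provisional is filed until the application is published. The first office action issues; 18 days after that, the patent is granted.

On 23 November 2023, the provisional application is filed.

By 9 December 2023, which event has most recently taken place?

The non-provisional is filed

The provisional application is filed: Nov 23, 2023.
The non-provisional is filed: Nov 23, 2023 + 5 days = Nov 28, 2023.
The application is published: Nov 28, 2023 + 2 weeks = Dec 12, 2023.
The first office action issues: Dec 12, 2023 + 7 weeks = Jan 30, 2024.
The patent is granted: Jan 30, 2024 + 18 days = Feb 17, 2024.
Dec 9, 2023 falls between when the non-provisional is filed (Nov 28, 2023) and when the application is published (Dec 12, 2023).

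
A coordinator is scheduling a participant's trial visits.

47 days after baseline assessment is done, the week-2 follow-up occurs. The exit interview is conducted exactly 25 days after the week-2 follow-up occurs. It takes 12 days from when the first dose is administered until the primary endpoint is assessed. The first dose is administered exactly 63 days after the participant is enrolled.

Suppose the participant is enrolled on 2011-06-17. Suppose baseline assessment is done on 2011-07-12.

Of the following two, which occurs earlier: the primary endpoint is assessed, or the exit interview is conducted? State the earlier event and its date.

The participant is enrolled: Jun 17, 2011.
The first dose is administered: Jun 17, 2011 + 63 days = Aug 19, 2011.
The primary endpoint is assessed: Aug 19, 2011 + 12 days = Aug 31, 2011.
Baseline assessment is done: Jul 12, 2011.
The week-2 follow-up occurs: Jul 12, 2011 + 47 days = Aug 28, 2011.
The exit interview is conducted: Aug 28, 2011 + 25 days = Sep 22, 2011.
Comparing: the primary endpoint is assessed on Aug 31, 2011 vs the exit interview is conducted on Sep 22, 2011. Earlier: the primary endpoint is assessed.

The primary endpoint is assessed — 2011-08-31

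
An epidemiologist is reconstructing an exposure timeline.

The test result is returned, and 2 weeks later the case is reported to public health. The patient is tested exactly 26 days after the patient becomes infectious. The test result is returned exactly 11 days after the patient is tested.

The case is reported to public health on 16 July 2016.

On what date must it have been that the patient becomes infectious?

26 May 2016

The case is reported to public health: Jul 16, 2016.
The test result is returned: Jul 16, 2016 − 2 weeks = Jul 2, 2016.
The patient is tested: Jul 2, 2016 − 11 days = Jun 21, 2016.
The patient becomes infectious: Jun 21, 2016 − 26 days = May 26, 2016.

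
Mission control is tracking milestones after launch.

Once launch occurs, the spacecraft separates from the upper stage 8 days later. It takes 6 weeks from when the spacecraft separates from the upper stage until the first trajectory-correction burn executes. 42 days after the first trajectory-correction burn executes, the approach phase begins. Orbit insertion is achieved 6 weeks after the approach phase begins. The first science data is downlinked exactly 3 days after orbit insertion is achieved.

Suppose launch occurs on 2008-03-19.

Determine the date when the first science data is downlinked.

Launch occurs: Mar 19, 2008.
The spacecraft separates from the upper stage: Mar 19, 2008 + 8 days = Mar 27, 2008.
The first trajectory-correction burn executes: Mar 27, 2008 + 6 weeks = May 8, 2008.
The approach phase begins: May 8, 2008 + 42 days = Jun 19, 2008.
Orbit insertion is achieved: Jun 19, 2008 + 6 weeks = Jul 31, 2008.
The first science data is downlinked: Jul 31, 2008 + 3 days = Aug 3, 2008.

2008-08-03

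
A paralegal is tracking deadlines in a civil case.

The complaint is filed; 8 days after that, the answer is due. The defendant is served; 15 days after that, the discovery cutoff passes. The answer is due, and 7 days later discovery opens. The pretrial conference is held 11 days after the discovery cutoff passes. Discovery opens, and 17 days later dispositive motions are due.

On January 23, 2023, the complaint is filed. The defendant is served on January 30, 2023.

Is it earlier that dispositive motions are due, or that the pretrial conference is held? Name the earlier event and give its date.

The complaint is filed: Jan 23, 2023.
The answer is due: Jan 23, 2023 + 8 days = Jan 31, 2023.
Discovery opens: Jan 31, 2023 + 7 days = Feb 7, 2023.
Dispositive motions are due: Feb 7, 2023 + 17 days = Feb 24, 2023.
The defendant is served: Jan 30, 2023.
The discovery cutoff passes: Jan 30, 2023 + 15 days = Feb 14, 2023.
The pretrial conference is held: Feb 14, 2023 + 11 days = Feb 25, 2023.
Comparing: dispositive motions are due on Feb 24, 2023 vs the pretrial conference is held on Feb 25, 2023. Earlier: dispositive motions are due.

Dispositive motions are due — February 24, 2023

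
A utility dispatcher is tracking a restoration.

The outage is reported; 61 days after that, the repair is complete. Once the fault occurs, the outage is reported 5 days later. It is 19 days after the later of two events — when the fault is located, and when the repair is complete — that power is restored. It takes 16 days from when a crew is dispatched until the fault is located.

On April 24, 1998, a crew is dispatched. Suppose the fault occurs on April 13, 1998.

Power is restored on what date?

July 7, 1998

A crew is dispatched: Apr 24, 1998.
The fault is located: Apr 24, 1998 + 16 days = May 10, 1998.
The fault occurs: Apr 13, 1998.
The outage is reported: Apr 13, 1998 + 5 days = Apr 18, 1998.
The repair is complete: Apr 18, 1998 + 61 days = Jun 18, 1998.
Both prerequisites met — the fault is located (May 10, 1998), the repair is complete (Jun 18, 1998); the later is Jun 18, 1998.
Power is restored: Jun 18, 1998 + 19 days = Jul 7, 1998.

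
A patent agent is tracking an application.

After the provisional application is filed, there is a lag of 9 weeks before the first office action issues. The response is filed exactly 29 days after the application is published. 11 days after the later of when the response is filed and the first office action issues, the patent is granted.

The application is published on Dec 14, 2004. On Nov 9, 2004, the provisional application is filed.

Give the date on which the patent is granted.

The application is published: Dec 14, 2004.
The response is filed: Dec 14, 2004 + 29 days = Jan 12, 2005.
The provisional application is filed: Nov 9, 2004.
The first office action issues: Nov 9, 2004 + 9 weeks = Jan 11, 2005.
Both prerequisites met — the response is filed (Jan 12, 2005), the first office action issues (Jan 11, 2005); the later is Jan 12, 2005.
The patent is granted: Jan 12, 2005 + 11 days = Jan 23, 2005.

Jan 23, 2005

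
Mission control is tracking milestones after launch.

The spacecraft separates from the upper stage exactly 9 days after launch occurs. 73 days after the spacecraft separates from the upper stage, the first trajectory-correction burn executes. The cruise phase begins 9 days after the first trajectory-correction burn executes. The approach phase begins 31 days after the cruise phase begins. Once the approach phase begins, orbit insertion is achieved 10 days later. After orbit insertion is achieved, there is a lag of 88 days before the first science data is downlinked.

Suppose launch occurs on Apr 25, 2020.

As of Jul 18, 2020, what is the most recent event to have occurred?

Launch occurs: Apr 25, 2020.
The spacecraft separates from the upper stage: Apr 25, 2020 + 9 days = May 4, 2020.
The first trajectory-correction burn executes: May 4, 2020 + 73 days = Jul 16, 2020.
The cruise phase begins: Jul 16, 2020 + 9 days = Jul 25, 2020.
The approach phase begins: Jul 25, 2020 + 31 days = Aug 25, 2020.
Orbit insertion is achieved: Aug 25, 2020 + 10 days = Sep 4, 2020.
The first science data is downlinked: Sep 4, 2020 + 88 days = Dec 1, 2020.
Jul 18, 2020 falls between when the first trajectory-correction burn executes (Jul 16, 2020) and when the cruise phase begins (Jul 25, 2020).

The first trajectory-correction burn executes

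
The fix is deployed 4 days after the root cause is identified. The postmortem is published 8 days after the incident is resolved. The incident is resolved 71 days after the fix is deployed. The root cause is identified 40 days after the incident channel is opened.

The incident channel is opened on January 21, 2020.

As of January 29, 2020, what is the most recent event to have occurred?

The incident channel is opened

The incident channel is opened: Jan 21, 2020.
The root cause is identified: Jan 21, 2020 + 40 days = Mar 1, 2020.
The fix is deployed: Mar 1, 2020 + 4 days = Mar 5, 2020.
The incident is resolved: Mar 5, 2020 + 71 days = May 15, 2020.
The postmortem is published: May 15, 2020 + 8 days = May 23, 2020.
Jan 29, 2020 falls between when the incident channel is opened (Jan 21, 2020) and when the root cause is identified (Mar 1, 2020).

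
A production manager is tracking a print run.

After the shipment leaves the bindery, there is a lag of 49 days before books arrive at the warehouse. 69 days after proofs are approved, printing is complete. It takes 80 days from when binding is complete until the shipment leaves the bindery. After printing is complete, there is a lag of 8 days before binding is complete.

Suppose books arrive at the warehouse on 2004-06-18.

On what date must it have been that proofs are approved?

2003-11-25

Books arrive at the warehouse: Jun 18, 2004.
The shipment leaves the bindery: Jun 18, 2004 − 49 days = Apr 30, 2004.
Binding is complete: Apr 30, 2004 − 80 days = Feb 10, 2004.
Printing is complete: Feb 10, 2004 − 8 days = Feb 2, 2004.
Proofs are approved: Feb 2, 2004 − 69 days = Nov 25, 2003.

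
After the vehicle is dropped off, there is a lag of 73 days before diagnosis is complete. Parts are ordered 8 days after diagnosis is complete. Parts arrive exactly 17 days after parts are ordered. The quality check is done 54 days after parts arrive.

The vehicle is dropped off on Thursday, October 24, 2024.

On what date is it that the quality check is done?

Tuesday, March 25, 2025

The vehicle is dropped off: Oct 24, 2024.
Diagnosis is complete: Oct 24, 2024 + 73 days = Jan 5, 2025.
Parts are ordered: Jan 5, 2025 + 8 days = Jan 13, 2025.
Parts arrive: Jan 13, 2025 + 17 days = Jan 30, 2025.
The quality check is done: Jan 30, 2025 + 54 days = Mar 25, 2025.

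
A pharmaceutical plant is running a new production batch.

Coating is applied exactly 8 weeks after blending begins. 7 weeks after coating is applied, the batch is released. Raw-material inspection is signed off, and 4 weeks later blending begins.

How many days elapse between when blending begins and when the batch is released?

Causal path: blending begins → coating is applied → the batch is released.
Total delay along the path: 8 + 7 weeks = 15 weeks = 105 days.

105 days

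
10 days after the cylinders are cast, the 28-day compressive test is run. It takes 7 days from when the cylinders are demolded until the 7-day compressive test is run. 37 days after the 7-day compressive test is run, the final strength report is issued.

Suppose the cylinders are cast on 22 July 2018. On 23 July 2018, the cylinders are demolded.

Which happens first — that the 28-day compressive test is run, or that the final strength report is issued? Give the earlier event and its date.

The cylinders are cast: Jul 22, 2018.
The 28-day compressive test is run: Jul 22, 2018 + 10 days = Aug 1, 2018.
The cylinders are demolded: Jul 23, 2018.
The 7-day compressive test is run: Jul 23, 2018 + 7 days = Jul 30, 2018.
The final strength report is issued: Jul 30, 2018 + 37 days = Sep 5, 2018.
Comparing: the 28-day compressive test is run on Aug 1, 2018 vs the final strength report is issued on Sep 5, 2018. Earlier: the 28-day compressive test is run.

The 28-day compressive test is run — 1 August 2018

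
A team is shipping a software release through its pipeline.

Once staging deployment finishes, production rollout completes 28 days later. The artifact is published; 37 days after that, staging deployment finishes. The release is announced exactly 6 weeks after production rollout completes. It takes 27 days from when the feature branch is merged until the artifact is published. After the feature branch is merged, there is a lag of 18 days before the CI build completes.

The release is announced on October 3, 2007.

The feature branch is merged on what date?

The release is announced: Oct 3, 2007.
Production rollout completes: Oct 3, 2007 − 6 weeks = Aug 22, 2007.
Staging deployment finishes: Aug 22, 2007 − 28 days = Jul 25, 2007.
The artifact is published: Jul 25, 2007 − 37 days = Jun 18, 2007.
The feature branch is merged: Jun 18, 2007 − 27 days = May 22, 2007.

May 22, 2007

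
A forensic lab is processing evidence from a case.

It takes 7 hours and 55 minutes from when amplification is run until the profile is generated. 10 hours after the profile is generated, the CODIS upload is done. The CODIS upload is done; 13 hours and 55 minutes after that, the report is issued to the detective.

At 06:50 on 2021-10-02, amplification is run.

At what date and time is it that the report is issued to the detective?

Amplification is run: 06:50 Oct 2, 2021.
The profile is generated: 06:50 Oct 2, 2021 + 7h55m = 14:45 Oct 2, 2021.
The CODIS upload is done: 14:45 Oct 2, 2021 + 10h = 00:45 Oct 3, 2021.
The report is issued to the detective: 00:45 Oct 3, 2021 + 13h55m = 14:40 Oct 3, 2021.

14:40 on 2021-10-03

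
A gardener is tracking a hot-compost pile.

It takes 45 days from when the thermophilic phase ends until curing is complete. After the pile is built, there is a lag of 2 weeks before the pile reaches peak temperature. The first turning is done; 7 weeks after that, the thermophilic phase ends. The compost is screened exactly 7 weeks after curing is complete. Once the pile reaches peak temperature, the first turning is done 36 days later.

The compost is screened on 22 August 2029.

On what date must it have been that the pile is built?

The compost is screened: Aug 22, 2029.
Curing is complete: Aug 22, 2029 − 7 weeks = Jul 4, 2029.
The thermophilic phase ends: Jul 4, 2029 − 45 days = May 20, 2029.
The first turning is done: May 20, 2029 − 7 weeks = Apr 1, 2029.
The pile reaches peak temperature: Apr 1, 2029 − 36 days = Feb 24, 2029.
The pile is built: Feb 24, 2029 − 2 weeks = Feb 10, 2029.

10 February 2029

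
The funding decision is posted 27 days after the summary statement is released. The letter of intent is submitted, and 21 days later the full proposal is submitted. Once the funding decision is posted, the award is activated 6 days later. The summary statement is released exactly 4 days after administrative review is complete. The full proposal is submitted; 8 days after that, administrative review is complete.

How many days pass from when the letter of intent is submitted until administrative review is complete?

29 days

Causal path: the letter of intent is submitted → the full proposal is submitted → administrative review is complete.
Total delay along the path: 21 + 8 = 29 days.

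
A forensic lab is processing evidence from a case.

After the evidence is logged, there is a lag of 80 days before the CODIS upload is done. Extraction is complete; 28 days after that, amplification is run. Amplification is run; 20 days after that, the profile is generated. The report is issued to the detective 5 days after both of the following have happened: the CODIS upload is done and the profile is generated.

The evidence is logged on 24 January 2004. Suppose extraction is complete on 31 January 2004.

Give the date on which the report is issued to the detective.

The evidence is logged: Jan 24, 2004.
The CODIS upload is done: Jan 24, 2004 + 80 days = Apr 13, 2004.
Extraction is complete: Jan 31, 2004.
Amplification is run: Jan 31, 2004 + 28 days = Feb 28, 2004.
The profile is generated: Feb 28, 2004 + 20 days = Mar 19, 2004.
Both prerequisites met — the CODIS upload is done (Apr 13, 2004), the profile is generated (Mar 19, 2004); the later is Apr 13, 2004.
The report is issued to the detective: Apr 13, 2004 + 5 days = Apr 18, 2004.

18 April 2004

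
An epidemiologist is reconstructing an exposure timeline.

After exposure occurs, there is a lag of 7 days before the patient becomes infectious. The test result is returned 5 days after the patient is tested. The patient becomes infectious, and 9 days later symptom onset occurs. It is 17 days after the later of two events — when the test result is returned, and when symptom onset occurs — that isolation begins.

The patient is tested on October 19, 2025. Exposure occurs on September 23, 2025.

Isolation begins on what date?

November 10, 2025

The patient is tested: Oct 19, 2025.
The test result is returned: Oct 19, 2025 + 5 days = Oct 24, 2025.
Exposure occurs: Sep 23, 2025.
The patient becomes infectious: Sep 23, 2025 + 7 days = Sep 30, 2025.
Symptom onset occurs: Sep 30, 2025 + 9 days = Oct 9, 2025.
Both prerequisites met — the test result is returned (Oct 24, 2025), symptom onset occurs (Oct 9, 2025); the later is Oct 24, 2025.
Isolation begins: Oct 24, 2025 + 17 days = Nov 10, 2025.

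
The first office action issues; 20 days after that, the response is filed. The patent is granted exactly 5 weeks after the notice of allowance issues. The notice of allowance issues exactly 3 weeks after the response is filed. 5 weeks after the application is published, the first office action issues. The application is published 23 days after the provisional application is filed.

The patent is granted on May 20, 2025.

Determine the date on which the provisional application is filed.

The patent is granted: May 20, 2025.
The notice of allowance issues: May 20, 2025 − 5 weeks = Apr 15, 2025.
The response is filed: Apr 15, 2025 − 3 weeks = Mar 25, 2025.
The first office action issues: Mar 25, 2025 − 20 days = Mar 5, 2025.
The application is published: Mar 5, 2025 − 5 weeks = Jan 29, 2025.
The provisional application is filed: Jan 29, 2025 − 23 days = Jan 6, 2025.

January 6, 2025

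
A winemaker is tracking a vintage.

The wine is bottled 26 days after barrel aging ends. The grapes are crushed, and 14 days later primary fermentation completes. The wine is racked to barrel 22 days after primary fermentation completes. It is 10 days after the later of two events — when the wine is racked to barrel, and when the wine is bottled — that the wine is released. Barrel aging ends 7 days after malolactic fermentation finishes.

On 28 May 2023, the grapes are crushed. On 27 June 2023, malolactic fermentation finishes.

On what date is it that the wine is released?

The grapes are crushed: May 28, 2023.
Primary fermentation completes: May 28, 2023 + 14 days = Jun 11, 2023.
The wine is racked to barrel: Jun 11, 2023 + 22 days = Jul 3, 2023.
Malolactic fermentation finishes: Jun 27, 2023.
Barrel aging ends: Jun 27, 2023 + 7 days = Jul 4, 2023.
The wine is bottled: Jul 4, 2023 + 26 days = Jul 30, 2023.
Both prerequisites met — the wine is racked to barrel (Jul 3, 2023), the wine is bottled (Jul 30, 2023); the later is Jul 30, 2023.
The wine is released: Jul 30, 2023 + 10 days = Aug 9, 2023.

9 August 2023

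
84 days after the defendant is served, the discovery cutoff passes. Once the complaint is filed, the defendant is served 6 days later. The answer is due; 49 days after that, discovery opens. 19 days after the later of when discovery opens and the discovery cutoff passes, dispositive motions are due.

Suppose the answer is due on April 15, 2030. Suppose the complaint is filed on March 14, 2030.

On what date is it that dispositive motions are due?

July 1, 2030

The answer is due: Apr 15, 2030.
Discovery opens: Apr 15, 2030 + 49 days = Jun 3, 2030.
The complaint is filed: Mar 14, 2030.
The defendant is served: Mar 14, 2030 + 6 days = Mar 20, 2030.
The discovery cutoff passes: Mar 20, 2030 + 84 days = Jun 12, 2030.
Both prerequisites met — discovery opens (Jun 3, 2030), the discovery cutoff passes (Jun 12, 2030); the later is Jun 12, 2030.
Dispositive motions are due: Jun 12, 2030 + 19 days = Jul 1, 2030.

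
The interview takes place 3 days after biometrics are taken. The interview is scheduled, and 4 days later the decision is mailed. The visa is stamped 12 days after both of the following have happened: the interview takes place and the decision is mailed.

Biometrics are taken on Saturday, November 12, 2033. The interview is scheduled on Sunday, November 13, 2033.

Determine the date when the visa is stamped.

Tuesday, November 29, 2033

Biometrics are taken: Nov 12, 2033.
The interview takes place: Nov 12, 2033 + 3 days = Nov 15, 2033.
The interview is scheduled: Nov 13, 2033.
The decision is mailed: Nov 13, 2033 + 4 days = Nov 17, 2033.
Both prerequisites met — the interview takes place (Nov 15, 2033), the decision is mailed (Nov 17, 2033); the later is Nov 17, 2033.
The visa is stamped: Nov 17, 2033 + 12 days = Nov 29, 2033.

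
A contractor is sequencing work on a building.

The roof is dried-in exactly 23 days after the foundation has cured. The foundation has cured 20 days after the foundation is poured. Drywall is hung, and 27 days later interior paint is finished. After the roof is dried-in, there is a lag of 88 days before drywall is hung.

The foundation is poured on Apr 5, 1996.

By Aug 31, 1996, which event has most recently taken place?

The foundation is poured: Apr 5, 1996.
The foundation has cured: Apr 5, 1996 + 20 days = Apr 25, 1996.
The roof is dried-in: Apr 25, 1996 + 23 days = May 18, 1996.
Drywall is hung: May 18, 1996 + 88 days = Aug 14, 1996.
Interior paint is finished: Aug 14, 1996 + 27 days = Sep 10, 1996.
Aug 31, 1996 falls between when drywall is hung (Aug 14, 1996) and when interior paint is finished (Sep 10, 1996).

Drywall is hung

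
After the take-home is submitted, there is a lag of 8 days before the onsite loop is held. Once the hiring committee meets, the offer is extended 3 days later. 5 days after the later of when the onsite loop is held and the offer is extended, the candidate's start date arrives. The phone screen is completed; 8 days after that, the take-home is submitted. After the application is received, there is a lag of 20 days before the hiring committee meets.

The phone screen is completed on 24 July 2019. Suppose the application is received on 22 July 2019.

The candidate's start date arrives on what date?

19 August 2019

The phone screen is completed: Jul 24, 2019.
The take-home is submitted: Jul 24, 2019 + 8 days = Aug 1, 2019.
The onsite loop is held: Aug 1, 2019 + 8 days = Aug 9, 2019.
The application is received: Jul 22, 2019.
The hiring committee meets: Jul 22, 2019 + 20 days = Aug 11, 2019.
The offer is extended: Aug 11, 2019 + 3 days = Aug 14, 2019.
Both prerequisites met — the onsite loop is held (Aug 9, 2019), the offer is extended (Aug 14, 2019); the later is Aug 14, 2019.
The candidate's start date arrives: Aug 14, 2019 + 5 days = Aug 19, 2019.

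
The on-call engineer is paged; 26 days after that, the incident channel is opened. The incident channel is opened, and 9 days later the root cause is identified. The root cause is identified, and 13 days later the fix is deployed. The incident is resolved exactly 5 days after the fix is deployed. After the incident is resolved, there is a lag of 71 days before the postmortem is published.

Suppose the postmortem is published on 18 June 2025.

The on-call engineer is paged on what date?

The postmortem is published: Jun 18, 2025.
The incident is resolved: Jun 18, 2025 − 71 days = Apr 8, 2025.
The fix is deployed: Apr 8, 2025 − 5 days = Apr 3, 2025.
The root cause is identified: Apr 3, 2025 − 13 days = Mar 21, 2025.
The incident channel is opened: Mar 21, 2025 − 9 days = Mar 12, 2025.
The on-call engineer is paged: Mar 12, 2025 − 26 days = Feb 14, 2025.

14 February 2025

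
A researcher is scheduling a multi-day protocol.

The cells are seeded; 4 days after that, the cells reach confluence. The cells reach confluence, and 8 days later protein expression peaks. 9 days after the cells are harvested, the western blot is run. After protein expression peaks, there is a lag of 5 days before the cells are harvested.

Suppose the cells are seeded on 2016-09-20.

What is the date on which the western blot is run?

2016-10-16

The cells are seeded: Sep 20, 2016.
The cells reach confluence: Sep 20, 2016 + 4 days = Sep 24, 2016.
Protein expression peaks: Sep 24, 2016 + 8 days = Oct 2, 2016.
The cells are harvested: Oct 2, 2016 + 5 days = Oct 7, 2016.
The western blot is run: Oct 7, 2016 + 9 days = Oct 16, 2016.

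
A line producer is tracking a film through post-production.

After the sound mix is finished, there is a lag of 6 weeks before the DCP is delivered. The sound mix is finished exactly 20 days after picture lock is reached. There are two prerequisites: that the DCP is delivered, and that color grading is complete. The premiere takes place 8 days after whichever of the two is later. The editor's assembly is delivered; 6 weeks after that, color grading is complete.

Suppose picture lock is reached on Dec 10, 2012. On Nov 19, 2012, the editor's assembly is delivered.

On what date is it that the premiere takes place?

Picture lock is reached: Dec 10, 2012.
The sound mix is finished: Dec 10, 2012 + 20 days = Dec 30, 2012.
The DCP is delivered: Dec 30, 2012 + 6 weeks = Feb 10, 2013.
The editor's assembly is delivered: Nov 19, 2012.
Color grading is complete: Nov 19, 2012 + 6 weeks = Dec 31, 2012.
Both prerequisites met — the DCP is delivered (Feb 10, 2013), color grading is complete (Dec 31, 2012); the later is Feb 10, 2013.
The premiere takes place: Feb 10, 2013 + 8 days = Feb 18, 2013.

Feb 18, 2013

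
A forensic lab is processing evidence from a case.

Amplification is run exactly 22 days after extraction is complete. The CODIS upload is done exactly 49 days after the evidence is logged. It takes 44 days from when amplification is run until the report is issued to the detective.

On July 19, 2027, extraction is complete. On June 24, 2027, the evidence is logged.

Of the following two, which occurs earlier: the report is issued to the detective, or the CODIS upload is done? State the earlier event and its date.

Extraction is complete: Jul 19, 2027.
Amplification is run: Jul 19, 2027 + 22 days = Aug 10, 2027.
The report is issued to the detective: Aug 10, 2027 + 44 days = Sep 23, 2027.
The evidence is logged: Jun 24, 2027.
The CODIS upload is done: Jun 24, 2027 + 49 days = Aug 12, 2027.
Comparing: the report is issued to the detective on Sep 23, 2027 vs the CODIS upload is done on Aug 12, 2027. Earlier: the CODIS upload is done.

The CODIS upload is done — August 12, 2027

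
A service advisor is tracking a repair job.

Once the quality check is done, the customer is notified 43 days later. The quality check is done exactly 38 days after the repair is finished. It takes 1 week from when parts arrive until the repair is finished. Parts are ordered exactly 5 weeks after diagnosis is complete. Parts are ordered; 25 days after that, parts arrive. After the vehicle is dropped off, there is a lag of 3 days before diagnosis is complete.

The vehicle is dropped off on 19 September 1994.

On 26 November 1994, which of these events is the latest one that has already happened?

Parts arrive

The vehicle is dropped off: Sep 19, 1994.
Diagnosis is complete: Sep 19, 1994 + 3 days = Sep 22, 1994.
Parts are ordered: Sep 22, 1994 + 5 weeks = Oct 27, 1994.
Parts arrive: Oct 27, 1994 + 25 days = Nov 21, 1994.
The repair is finished: Nov 21, 1994 + 1 week = Nov 28, 1994.
The quality check is done: Nov 28, 1994 + 38 days = Jan 5, 1995.
The customer is notified: Jan 5, 1995 + 43 days = Feb 17, 1995.
Nov 26, 1994 falls between when parts arrive (Nov 21, 1994) and when the repair is finished (Nov 28, 1994).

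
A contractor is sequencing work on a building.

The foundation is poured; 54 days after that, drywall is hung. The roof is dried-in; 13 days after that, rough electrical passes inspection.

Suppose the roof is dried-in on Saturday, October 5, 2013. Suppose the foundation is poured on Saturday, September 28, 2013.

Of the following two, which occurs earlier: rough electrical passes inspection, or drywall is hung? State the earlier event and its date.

The roof is dried-in: Oct 5, 2013.
Rough electrical passes inspection: Oct 5, 2013 + 13 days = Oct 18, 2013.
The foundation is poured: Sep 28, 2013.
Drywall is hung: Sep 28, 2013 + 54 days = Nov 21, 2013.
Comparing: rough electrical passes inspection on Oct 18, 2013 vs drywall is hung on Nov 21, 2013. Earlier: rough electrical passes inspection.

Rough electrical passes inspection — Friday, October 18, 2013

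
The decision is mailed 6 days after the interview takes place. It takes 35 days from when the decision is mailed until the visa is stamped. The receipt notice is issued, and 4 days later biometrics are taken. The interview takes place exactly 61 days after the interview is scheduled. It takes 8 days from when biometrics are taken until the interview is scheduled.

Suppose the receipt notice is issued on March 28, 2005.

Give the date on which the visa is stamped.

The receipt notice is issued: Mar 28, 2005.
Biometrics are taken: Mar 28, 2005 + 4 days = Apr 1, 2005.
The interview is scheduled: Apr 1, 2005 + 8 days = Apr 9, 2005.
The interview takes place: Apr 9, 2005 + 61 days = Jun 9, 2005.
The decision is mailed: Jun 9, 2005 + 6 days = Jun 15, 2005.
The visa is stamped: Jun 15, 2005 + 35 days = Jul 20, 2005.

July 20, 2005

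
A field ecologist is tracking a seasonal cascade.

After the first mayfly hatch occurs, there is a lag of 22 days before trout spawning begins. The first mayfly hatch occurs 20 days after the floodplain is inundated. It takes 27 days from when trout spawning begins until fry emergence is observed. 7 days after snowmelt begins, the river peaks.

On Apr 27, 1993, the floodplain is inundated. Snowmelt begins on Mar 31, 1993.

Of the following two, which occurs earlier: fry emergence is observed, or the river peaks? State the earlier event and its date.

The river peaks — Apr 7, 1993

The floodplain is inundated: Apr 27, 1993.
The first mayfly hatch occurs: Apr 27, 1993 + 20 days = May 17, 1993.
Trout spawning begins: May 17, 1993 + 22 days = Jun 8, 1993.
Fry emergence is observed: Jun 8, 1993 + 27 days = Jul 5, 1993.
Snowmelt begins: Mar 31, 1993.
The river peaks: Mar 31, 1993 + 7 days = Apr 7, 1993.
Comparing: fry emergence is observed on Jul 5, 1993 vs the river peaks on Apr 7, 1993. Earlier: the river peaks.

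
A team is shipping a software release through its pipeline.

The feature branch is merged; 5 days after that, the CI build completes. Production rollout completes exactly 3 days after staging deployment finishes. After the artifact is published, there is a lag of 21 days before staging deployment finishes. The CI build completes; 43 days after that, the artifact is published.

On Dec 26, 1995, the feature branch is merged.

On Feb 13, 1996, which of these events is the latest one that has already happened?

The artifact is published

The feature branch is merged: Dec 26, 1995.
The CI build completes: Dec 26, 1995 + 5 days = Dec 31, 1995.
The artifact is published: Dec 31, 1995 + 43 days = Feb 12, 1996.
Staging deployment finishes: Feb 12, 1996 + 21 days = Mar 4, 1996.
Production rollout completes: Mar 4, 1996 + 3 days = Mar 7, 1996.
Feb 13, 1996 falls between when the artifact is published (Feb 12, 1996) and when staging deployment finishes (Mar 4, 1996).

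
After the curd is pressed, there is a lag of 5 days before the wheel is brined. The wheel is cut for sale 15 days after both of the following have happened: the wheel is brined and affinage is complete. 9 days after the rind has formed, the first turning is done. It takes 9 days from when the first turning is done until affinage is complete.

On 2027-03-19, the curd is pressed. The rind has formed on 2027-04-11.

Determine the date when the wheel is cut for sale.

2027-05-14

The curd is pressed: Mar 19, 2027.
The wheel is brined: Mar 19, 2027 + 5 days = Mar 24, 2027.
The rind has formed: Apr 11, 2027.
The first turning is done: Apr 11, 2027 + 9 days = Apr 20, 2027.
Affinage is complete: Apr 20, 2027 + 9 days = Apr 29, 2027.
Both prerequisites met — the wheel is brined (Mar 24, 2027), affinage is complete (Apr 29, 2027); the later is Apr 29, 2027.
The wheel is cut for sale: Apr 29, 2027 + 15 days = May 14, 2027.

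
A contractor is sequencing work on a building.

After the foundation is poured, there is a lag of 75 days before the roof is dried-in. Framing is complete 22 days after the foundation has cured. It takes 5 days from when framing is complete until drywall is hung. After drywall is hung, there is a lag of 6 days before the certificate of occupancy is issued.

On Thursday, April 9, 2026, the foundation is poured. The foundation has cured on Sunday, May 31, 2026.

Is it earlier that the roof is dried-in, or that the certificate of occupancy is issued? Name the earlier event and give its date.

The roof is dried-in — Tuesday, June 23, 2026

The foundation is poured: Apr 9, 2026.
The roof is dried-in: Apr 9, 2026 + 75 days = Jun 23, 2026.
The foundation has cured: May 31, 2026.
Framing is complete: May 31, 2026 + 22 days = Jun 22, 2026.
Drywall is hung: Jun 22, 2026 + 5 days = Jun 27, 2026.
The certificate of occupancy is issued: Jun 27, 2026 + 6 days = Jul 3, 2026.
Comparing: the roof is dried-in on Jun 23, 2026 vs the certificate of occupancy is issued on Jul 3, 2026. Earlier: the roof is dried-in.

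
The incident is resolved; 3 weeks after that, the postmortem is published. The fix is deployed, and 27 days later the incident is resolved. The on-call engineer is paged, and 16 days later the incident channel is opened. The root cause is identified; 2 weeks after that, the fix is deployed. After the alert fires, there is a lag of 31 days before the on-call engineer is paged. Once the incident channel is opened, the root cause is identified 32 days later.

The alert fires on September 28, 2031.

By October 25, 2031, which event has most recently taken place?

The alert fires

The alert fires: Sep 28, 2031.
The on-call engineer is paged: Sep 28, 2031 + 31 days = Oct 29, 2031.
The incident channel is opened: Oct 29, 2031 + 16 days = Nov 14, 2031.
The root cause is identified: Nov 14, 2031 + 32 days = Dec 16, 2031.
The fix is deployed: Dec 16, 2031 + 2 weeks = Dec 30, 2031.
The incident is resolved: Dec 30, 2031 + 27 days = Jan 26, 2032.
The postmortem is published: Jan 26, 2032 + 3 weeks = Feb 16, 2032.
Oct 25, 2031 falls between when the alert fires (Sep 28, 2031) and when the on-call engineer is paged (Oct 29, 2031).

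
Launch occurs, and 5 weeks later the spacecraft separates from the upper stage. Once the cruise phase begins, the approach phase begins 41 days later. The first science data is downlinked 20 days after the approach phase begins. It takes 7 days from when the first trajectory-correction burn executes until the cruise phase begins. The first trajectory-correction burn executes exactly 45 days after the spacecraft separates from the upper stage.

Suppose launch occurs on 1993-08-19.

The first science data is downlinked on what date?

Launch occurs: Aug 19, 1993.
The spacecraft separates from the upper stage: Aug 19, 1993 + 5 weeks = Sep 23, 1993.
The first trajectory-correction burn executes: Sep 23, 1993 + 45 days = Nov 7, 1993.
The cruise phase begins: Nov 7, 1993 + 7 days = Nov 14, 1993.
The approach phase begins: Nov 14, 1993 + 41 days = Dec 25, 1993.
The first science data is downlinked: Dec 25, 1993 + 20 days = Jan 14, 1994.

1994-01-14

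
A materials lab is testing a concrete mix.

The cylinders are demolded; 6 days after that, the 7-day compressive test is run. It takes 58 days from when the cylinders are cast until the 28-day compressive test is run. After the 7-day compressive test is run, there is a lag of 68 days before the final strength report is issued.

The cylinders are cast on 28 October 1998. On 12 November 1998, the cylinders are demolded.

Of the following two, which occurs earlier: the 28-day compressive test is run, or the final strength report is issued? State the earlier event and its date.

The cylinders are cast: Oct 28, 1998.
The 28-day compressive test is run: Oct 28, 1998 + 58 days = Dec 25, 1998.
The cylinders are demolded: Nov 12, 1998.
The 7-day compressive test is run: Nov 12, 1998 + 6 days = Nov 18, 1998.
The final strength report is issued: Nov 18, 1998 + 68 days = Jan 25, 1999.
Comparing: the 28-day compressive test is run on Dec 25, 1998 vs the final strength report is issued on Jan 25, 1999. Earlier: the 28-day compressive test is run.

The 28-day compressive test is run — 25 December 1998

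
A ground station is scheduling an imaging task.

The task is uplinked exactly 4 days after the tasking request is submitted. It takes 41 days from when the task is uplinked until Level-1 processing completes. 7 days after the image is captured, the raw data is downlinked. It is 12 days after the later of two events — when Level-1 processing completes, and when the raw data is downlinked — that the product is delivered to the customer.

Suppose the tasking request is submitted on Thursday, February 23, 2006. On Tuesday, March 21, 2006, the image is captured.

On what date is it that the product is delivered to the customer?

Friday, April 21, 2006

The tasking request is submitted: Feb 23, 2006.
The task is uplinked: Feb 23, 2006 + 4 days = Feb 27, 2006.
Level-1 processing completes: Feb 27, 2006 + 41 days = Apr 9, 2006.
The image is captured: Mar 21, 2006.
The raw data is downlinked: Mar 21, 2006 + 7 days = Mar 28, 2006.
Both prerequisites met — Level-1 processing completes (Apr 9, 2006), the raw data is downlinked (Mar 28, 2006); the later is Apr 9, 2006.
The product is delivered to the customer: Apr 9, 2006 + 12 days = Apr 21, 2006.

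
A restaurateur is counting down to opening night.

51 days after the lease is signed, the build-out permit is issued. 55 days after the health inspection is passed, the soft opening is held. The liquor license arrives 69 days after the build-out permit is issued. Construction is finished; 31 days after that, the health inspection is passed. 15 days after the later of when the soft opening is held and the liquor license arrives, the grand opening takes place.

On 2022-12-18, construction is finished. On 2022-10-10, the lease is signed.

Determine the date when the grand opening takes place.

2023-03-29

Construction is finished: Dec 18, 2022.
The health inspection is passed: Dec 18, 2022 + 31 days = Jan 18, 2023.
The soft opening is held: Jan 18, 2023 + 55 days = Mar 14, 2023.
The lease is signed: Oct 10, 2022.
The build-out permit is issued: Oct 10, 2022 + 51 days = Nov 30, 2022.
The liquor license arrives: Nov 30, 2022 + 69 days = Feb 7, 2023.
Both prerequisites met — the soft opening is held (Mar 14, 2023), the liquor license arrives (Feb 7, 2023); the later is Mar 14, 2023.
The grand opening takes place: Mar 14, 2023 + 15 days = Mar 29, 2023.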